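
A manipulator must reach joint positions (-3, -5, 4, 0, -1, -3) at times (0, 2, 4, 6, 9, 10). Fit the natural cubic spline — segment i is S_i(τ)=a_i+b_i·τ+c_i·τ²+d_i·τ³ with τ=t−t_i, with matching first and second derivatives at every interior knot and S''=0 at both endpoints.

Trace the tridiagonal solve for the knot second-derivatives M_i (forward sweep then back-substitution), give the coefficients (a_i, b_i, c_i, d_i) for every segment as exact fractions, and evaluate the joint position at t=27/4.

  seg 0: a=-3 b=-17839/6006 c=0 d=11833/24024
  seg 1: a=-5 b=8830/3003 c=11833/4004 d=-6533/6006
  seg 2: a=4 b=733/429 c=-14299/4004 d=20623/24024
  seg 3: a=0 b=-1051/462 c=1581/1001 d=-509/1638
  seg 4: a=-1 b=-3569/3003 c=-2437/2002 d=2437/6006
S(27/4) = -121573/128128

Δ: Δ0=-1, Δ1=9/2, Δ2=-2, Δ3=-1/3, Δ4=-2
row 1: diag=8, rhs=33; c'=1/4, d'=33/8
row 2: denom=8−2·1/4=15/2; d'=(-39−2·33/8)/(15/2)=-63/10
row 3: denom=10−2·4/15=142/15; d'=(10−2·-63/10)/(142/15)=339/142
row 4: denom=8−3·45/142=1001/142; d'=(-10−3·339/142)/(1001/142)=-2437/1001
back: M4=-2437/1001
back: M3=339/142−45/142·-2437/1001=3162/1001
back: M2=-63/10−4/15·3162/1001=-14299/2002
back: M1=33/8−1/4·-14299/2002=11833/2002
M: M0=0, M1=11833/2002, M2=-14299/2002, M3=3162/1001, M4=-2437/1001, M5=0
seg 0: a=-3, c=M0/2=0, d=(M1−M0)/(6·2)=11833/24024, b=Δ0−h0·(2M0+M1)/6=-17839/6006
seg 1: a=-5, c=M1/2=11833/4004, d=(M2−M1)/(6·2)=-6533/6006, b=Δ1−h1·(2M1+M2)/6=8830/3003
seg 2: a=4, c=M2/2=-14299/4004, d=(M3−M2)/(6·2)=20623/24024, b=Δ2−h2·(2M2+M3)/6=733/429
seg 3: a=0, c=M3/2=1581/1001, d=(M4−M3)/(6·3)=-509/1638, b=Δ3−h3·(2M3+M4)/6=-1051/462
seg 4: a=-1, c=M4/2=-2437/2002, d=(M5−M4)/(6·1)=2437/6006, b=Δ4−h4·(2M4+M5)/6=-3569/3003
t_q=27/4 → seg 3, τ=3/4; S=0+-1051/462·τ+1581/1001·τ²+-509/1638·τ³=-121573/128128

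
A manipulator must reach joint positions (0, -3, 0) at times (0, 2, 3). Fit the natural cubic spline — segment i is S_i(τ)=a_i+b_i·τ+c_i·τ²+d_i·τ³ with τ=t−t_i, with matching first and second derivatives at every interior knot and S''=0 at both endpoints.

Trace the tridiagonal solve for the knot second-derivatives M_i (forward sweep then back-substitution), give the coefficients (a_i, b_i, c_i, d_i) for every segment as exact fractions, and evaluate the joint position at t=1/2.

Δ: Δ0=-3/2, Δ1=3
row 1: diag=6, rhs=27; c'=1/6, d'=9/2
back: M1=9/2
M: M0=0, M1=9/2, M2=0
seg 0: a=0, c=M0/2=0, d=(M1−M0)/(6·2)=3/8, b=Δ0−h0·(2M0+M1)/6=-3
seg 1: a=-3, c=M1/2=9/4, d=(M2−M1)/(6·1)=-3/4, b=Δ1−h1·(2M1+M2)/6=3/2
t_q=1/2 → seg 0, τ=1/2; S=0+-3·τ+0·τ²+3/8·τ³=-93/64

  seg 0: a=0 b=-3 c=0 d=3/8
  seg 1: a=-3 b=3/2 c=9/4 d=-3/4
S(1/2) = -93/64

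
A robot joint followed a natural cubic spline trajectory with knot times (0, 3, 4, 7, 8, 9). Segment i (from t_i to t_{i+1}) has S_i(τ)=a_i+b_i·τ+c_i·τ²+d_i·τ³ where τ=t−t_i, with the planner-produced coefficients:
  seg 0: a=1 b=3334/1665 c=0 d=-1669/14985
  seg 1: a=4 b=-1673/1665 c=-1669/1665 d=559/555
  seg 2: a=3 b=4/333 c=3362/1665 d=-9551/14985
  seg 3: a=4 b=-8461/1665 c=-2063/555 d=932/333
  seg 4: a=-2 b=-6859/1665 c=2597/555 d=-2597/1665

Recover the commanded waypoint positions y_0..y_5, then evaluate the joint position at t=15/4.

y_0=1 y_1=4 y_2=3 y_3=4 y_4=-2 y_5=-3
S(15/4) = 110377/35520

y_0 = S_0(0) = a_0 = 1
y_1 = S_1(0) = a_1 = 4
y_2 = S_2(0) = a_2 = 3
y_3 = S_3(0) = a_3 = 4
y_4 = S_4(0) = a_4 = -2
y_5 = S_4(1) = -3
t_q=15/4 is in segment 1 (τ=3/4); S_1(τ)=110377/35520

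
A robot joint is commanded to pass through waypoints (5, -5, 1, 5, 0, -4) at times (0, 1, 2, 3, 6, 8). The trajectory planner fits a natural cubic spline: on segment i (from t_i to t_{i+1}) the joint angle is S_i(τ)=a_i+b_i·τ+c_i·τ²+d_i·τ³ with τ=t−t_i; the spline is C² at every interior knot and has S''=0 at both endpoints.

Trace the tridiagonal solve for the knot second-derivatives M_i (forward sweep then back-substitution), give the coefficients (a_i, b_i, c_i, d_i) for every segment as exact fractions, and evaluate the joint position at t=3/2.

Δ: Δ0=-10, Δ1=6, Δ2=4, Δ3=-5/3, Δ4=-2
row 1: diag=4, rhs=96; c'=1/4, d'=24
row 2: denom=4−1·1/4=15/4; d'=(-12−1·24)/(15/4)=-48/5
row 3: denom=8−1·4/15=116/15; d'=(-34−1·-48/5)/(116/15)=-183/58
row 4: denom=10−3·45/116=1025/116; d'=(-2−3·-183/58)/(1025/116)=866/1025
back: M4=866/1025
back: M3=-183/58−45/116·866/1025=-714/205
back: M2=-48/5−4/15·-714/205=-8888/1025
back: M1=24−1/4·-8888/1025=26822/1025
M: M0=0, M1=26822/1025, M2=-8888/1025, M3=-714/205, M4=866/1025, M5=0
seg 0: a=5, c=M0/2=0, d=(M1−M0)/(6·1)=13411/3075, b=Δ0−h0·(2M0+M1)/6=-44161/3075
seg 1: a=-5, c=M1/2=13411/1025, d=(M2−M1)/(6·1)=-3571/615, b=Δ1−h1·(2M1+M2)/6=-3928/3075
seg 2: a=1, c=M2/2=-4444/1025, d=(M3−M2)/(6·1)=2659/3075, b=Δ2−h2·(2M2+M3)/6=22973/3075
seg 3: a=5, c=M3/2=-357/205, d=(M4−M3)/(6·3)=2218/9225, b=Δ3−h3·(2M3+M4)/6=4286/3075
seg 4: a=0, c=M4/2=433/1025, d=(M5−M4)/(6·2)=-433/6150, b=Δ4−h4·(2M4+M5)/6=-7882/3075
t_q=3/2 → seg 1, τ=1/2; S=-5+-3928/3075·τ+13411/1025·τ²+-3571/615·τ³=-25367/8200

  seg 0: a=5 b=-44161/3075 c=0 d=13411/3075
  seg 1: a=-5 b=-3928/3075 c=13411/1025 d=-3571/615
  seg 2: a=1 b=22973/3075 c=-4444/1025 d=2659/3075
  seg 3: a=5 b=4286/3075 c=-357/205 d=2218/9225
  seg 4: a=0 b=-7882/3075 c=433/1025 d=-433/6150
S(3/2) = -25367/8200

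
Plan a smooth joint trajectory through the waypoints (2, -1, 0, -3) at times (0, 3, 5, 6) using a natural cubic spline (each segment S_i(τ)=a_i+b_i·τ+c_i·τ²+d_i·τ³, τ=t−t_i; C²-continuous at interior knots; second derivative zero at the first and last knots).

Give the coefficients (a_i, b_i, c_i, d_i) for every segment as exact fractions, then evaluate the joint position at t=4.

Δ: Δ0=-1, Δ1=1/2, Δ2=-3
row 1: diag=10, rhs=9; c'=1/5, d'=9/10
row 2: denom=6−2·1/5=28/5; d'=(-21−2·9/10)/(28/5)=-57/14
back: M2=-57/14
back: M1=9/10−1/5·-57/14=12/7
M: M0=0, M1=12/7, M2=-57/14, M3=0
seg 0: a=2, c=M0/2=0, d=(M1−M0)/(6·3)=2/21, b=Δ0−h0·(2M0+M1)/6=-13/7
seg 1: a=-1, c=M1/2=6/7, d=(M2−M1)/(6·2)=-27/56, b=Δ1−h1·(2M1+M2)/6=5/7
seg 2: a=0, c=M2/2=-57/28, d=(M3−M2)/(6·1)=19/28, b=Δ2−h2·(2M2+M3)/6=-23/14
t_q=4 → seg 1, τ=1; S=-1+5/7·τ+6/7·τ²+-27/56·τ³=5/56

  seg 0: a=2 b=-13/7 c=0 d=2/21
  seg 1: a=-1 b=5/7 c=6/7 d=-27/56
  seg 2: a=0 b=-23/14 c=-57/28 d=19/28
S(4) = 5/56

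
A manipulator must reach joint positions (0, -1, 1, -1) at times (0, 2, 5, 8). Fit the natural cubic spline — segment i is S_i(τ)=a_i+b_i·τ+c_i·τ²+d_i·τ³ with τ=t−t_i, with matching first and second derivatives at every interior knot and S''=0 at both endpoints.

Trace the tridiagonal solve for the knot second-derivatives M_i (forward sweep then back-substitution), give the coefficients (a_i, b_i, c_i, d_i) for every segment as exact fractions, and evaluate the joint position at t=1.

Δ: Δ0=-1/2, Δ1=2/3, Δ2=-2/3
row 1: diag=10, rhs=7; c'=3/10, d'=7/10
row 2: denom=12−3·3/10=111/10; d'=(-8−3·7/10)/(111/10)=-101/111
back: M2=-101/111
back: M1=7/10−3/10·-101/111=36/37
M: M0=0, M1=36/37, M2=-101/111, M3=0
seg 0: a=0, c=M0/2=0, d=(M1−M0)/(6·2)=3/37, b=Δ0−h0·(2M0+M1)/6=-61/74
seg 1: a=-1, c=M1/2=18/37, d=(M2−M1)/(6·3)=-209/1998, b=Δ1−h1·(2M1+M2)/6=11/74
seg 2: a=1, c=M2/2=-101/222, d=(M3−M2)/(6·3)=101/1998, b=Δ2−h2·(2M2+M3)/6=9/37
t_q=1 → seg 0, τ=1; S=0+-61/74·τ+0·τ²+3/37·τ³=-55/74

  seg 0: a=0 b=-61/74 c=0 d=3/37
  seg 1: a=-1 b=11/74 c=18/37 d=-209/1998
  seg 2: a=1 b=9/37 c=-101/222 d=101/1998
S(1) = -55/74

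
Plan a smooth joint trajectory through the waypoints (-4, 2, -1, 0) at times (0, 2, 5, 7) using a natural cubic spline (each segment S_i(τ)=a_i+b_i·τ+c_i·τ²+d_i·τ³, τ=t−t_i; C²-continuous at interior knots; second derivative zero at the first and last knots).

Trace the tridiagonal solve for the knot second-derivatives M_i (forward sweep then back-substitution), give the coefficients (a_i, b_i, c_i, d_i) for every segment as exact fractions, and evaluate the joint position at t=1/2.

  seg 0: a=-4 b=362/91 c=0 d=-89/364
  seg 1: a=2 b=95/91 c=-267/182 d=11/42
  seg 2: a=-1 b=-125/182 c=81/91 d=-27/182
S(1/2) = -5945/2912

Δ: Δ0=3, Δ1=-1, Δ2=1/2
row 1: diag=10, rhs=-24; c'=3/10, d'=-12/5
row 2: denom=10−3·3/10=91/10; d'=(9−3·-12/5)/(91/10)=162/91
back: M2=162/91
back: M1=-12/5−3/10·162/91=-267/91
M: M0=0, M1=-267/91, M2=162/91, M3=0
seg 0: a=-4, c=M0/2=0, d=(M1−M0)/(6·2)=-89/364, b=Δ0−h0·(2M0+M1)/6=362/91
seg 1: a=2, c=M1/2=-267/182, d=(M2−M1)/(6·3)=11/42, b=Δ1−h1·(2M1+M2)/6=95/91
seg 2: a=-1, c=M2/2=81/91, d=(M3−M2)/(6·2)=-27/182, b=Δ2−h2·(2M2+M3)/6=-125/182
t_q=1/2 → seg 0, τ=1/2; S=-4+362/91·τ+0·τ²+-89/364·τ³=-5945/2912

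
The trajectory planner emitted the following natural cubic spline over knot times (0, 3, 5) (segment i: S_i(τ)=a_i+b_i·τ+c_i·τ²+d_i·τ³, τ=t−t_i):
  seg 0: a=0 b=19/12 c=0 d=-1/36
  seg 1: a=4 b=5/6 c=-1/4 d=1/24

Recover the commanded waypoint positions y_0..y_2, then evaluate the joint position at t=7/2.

y_0 = S_0(0) = a_0 = 0
y_1 = S_1(0) = a_1 = 4
y_2 = S_1(2) = 5
t_q=7/2 is in segment 1 (τ=1/2); S_1(τ)=279/64

y_0=0 y_1=4 y_2=5
S(7/2) = 279/64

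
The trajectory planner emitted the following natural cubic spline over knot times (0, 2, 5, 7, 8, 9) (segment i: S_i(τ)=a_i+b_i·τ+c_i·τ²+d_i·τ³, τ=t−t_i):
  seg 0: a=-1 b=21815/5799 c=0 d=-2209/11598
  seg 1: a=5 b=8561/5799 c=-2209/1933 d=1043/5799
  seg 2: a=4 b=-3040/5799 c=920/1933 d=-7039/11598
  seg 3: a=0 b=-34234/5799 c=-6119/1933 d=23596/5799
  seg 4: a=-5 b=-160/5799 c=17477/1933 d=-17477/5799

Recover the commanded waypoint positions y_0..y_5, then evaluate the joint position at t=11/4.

y_0 = S_0(0) = a_0 = -1
y_1 = S_1(0) = a_1 = 5
y_2 = S_2(0) = a_2 = 4
y_3 = S_3(0) = a_3 = 0
y_4 = S_4(0) = a_4 = -5
y_5 = S_4(1) = 1
t_q=11/4 is in segment 1 (τ=3/4); S_1(τ)=685399/123712

y_0=-1 y_1=5 y_2=4 y_3=0 y_4=-5 y_5=1
S(11/4) = 685399/123712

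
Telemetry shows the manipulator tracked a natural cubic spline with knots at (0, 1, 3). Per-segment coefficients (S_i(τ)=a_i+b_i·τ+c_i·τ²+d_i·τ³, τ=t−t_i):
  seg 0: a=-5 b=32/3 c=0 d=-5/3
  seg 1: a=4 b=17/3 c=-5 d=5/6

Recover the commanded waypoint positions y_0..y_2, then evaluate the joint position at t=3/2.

y_0 = S_0(0) = a_0 = -5
y_1 = S_1(0) = a_1 = 4
y_2 = S_1(2) = 2
t_q=3/2 is in segment 1 (τ=1/2); S_1(τ)=91/16

y_0=-5 y_1=4 y_2=2
S(3/2) = 91/16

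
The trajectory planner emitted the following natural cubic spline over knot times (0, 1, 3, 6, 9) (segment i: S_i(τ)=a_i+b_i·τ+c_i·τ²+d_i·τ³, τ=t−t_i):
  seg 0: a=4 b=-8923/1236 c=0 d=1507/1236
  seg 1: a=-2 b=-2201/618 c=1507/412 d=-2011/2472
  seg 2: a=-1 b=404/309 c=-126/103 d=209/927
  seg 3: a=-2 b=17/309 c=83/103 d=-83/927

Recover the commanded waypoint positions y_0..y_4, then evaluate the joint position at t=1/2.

y_0 = S_0(0) = a_0 = 4
y_1 = S_1(0) = a_1 = -2
y_2 = S_2(0) = a_2 = -1
y_3 = S_3(0) = a_3 = -2
y_4 = S_3(3) = 3
t_q=1/2 is in segment 0 (τ=1/2); S_0(τ)=1789/3296

y_0=4 y_1=-2 y_2=-1 y_3=-2 y_4=3
S(1/2) = 1789/3296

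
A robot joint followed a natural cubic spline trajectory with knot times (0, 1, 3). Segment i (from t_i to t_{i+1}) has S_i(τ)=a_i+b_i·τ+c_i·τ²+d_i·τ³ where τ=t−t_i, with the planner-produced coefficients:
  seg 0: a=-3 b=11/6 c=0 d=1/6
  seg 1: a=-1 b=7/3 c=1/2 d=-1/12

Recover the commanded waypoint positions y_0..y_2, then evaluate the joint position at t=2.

y_0 = S_0(0) = a_0 = -3
y_1 = S_1(0) = a_1 = -1
y_2 = S_1(2) = 5
t_q=2 is in segment 1 (τ=1); S_1(τ)=7/4

y_0=-3 y_1=-1 y_2=5
S(2) = 7/4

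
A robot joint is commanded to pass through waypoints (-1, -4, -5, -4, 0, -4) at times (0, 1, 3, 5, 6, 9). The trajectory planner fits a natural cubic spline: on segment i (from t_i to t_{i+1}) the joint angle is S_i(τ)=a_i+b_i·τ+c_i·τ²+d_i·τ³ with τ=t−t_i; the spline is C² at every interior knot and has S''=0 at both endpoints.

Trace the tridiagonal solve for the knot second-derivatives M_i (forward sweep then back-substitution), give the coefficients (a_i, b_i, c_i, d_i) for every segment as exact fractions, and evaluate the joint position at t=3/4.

Δ: Δ0=-3, Δ1=-1/2, Δ2=1/2, Δ3=4, Δ4=-4/3
row 1: diag=6, rhs=15; c'=1/3, d'=5/2
row 2: denom=8−2·1/3=22/3; d'=(6−2·5/2)/(22/3)=3/22
row 3: denom=6−2·3/11=60/11; d'=(21−2·3/22)/(60/11)=19/5
row 4: denom=8−1·11/60=469/60; d'=(-32−1·19/5)/(469/60)=-2148/469
back: M4=-2148/469
back: M3=19/5−11/60·-2148/469=2176/469
back: M2=3/22−3/11·2176/469=-1059/938
back: M1=5/2−1/3·-1059/938=1349/469
M: M0=0, M1=1349/469, M2=-1059/938, M3=2176/469, M4=-2148/469, M5=0
seg 0: a=-1, c=M0/2=0, d=(M1−M0)/(6·1)=1349/2814, b=Δ0−h0·(2M0+M1)/6=-9791/2814
seg 1: a=-4, c=M1/2=1349/938, d=(M2−M1)/(6·2)=-3757/11256, b=Δ1−h1·(2M1+M2)/6=-2872/1407
seg 2: a=-5, c=M2/2=-1059/1876, d=(M3−M2)/(6·2)=773/1608, b=Δ2−h2·(2M2+M3)/6=-827/2814
seg 3: a=-4, c=M3/2=1088/469, d=(M4−M3)/(6·1)=-2162/1407, b=Δ3−h3·(2M3+M4)/6=4526/1407
seg 4: a=0, c=M4/2=-1074/469, d=(M5−M4)/(6·3)=358/1407, b=Δ4−h4·(2M4+M5)/6=4568/1407
t_q=3/4 → seg 0, τ=3/4; S=-1+-9791/2814·τ+0·τ²+1349/2814·τ³=-29221/8576

  seg 0: a=-1 b=-9791/2814 c=0 d=1349/2814
  seg 1: a=-4 b=-2872/1407 c=1349/938 d=-3757/11256
  seg 2: a=-5 b=-827/2814 c=-1059/1876 d=773/1608
  seg 3: a=-4 b=4526/1407 c=1088/469 d=-2162/1407
  seg 4: a=0 b=4568/1407 c=-1074/469 d=358/1407
S(3/4) = -29221/8576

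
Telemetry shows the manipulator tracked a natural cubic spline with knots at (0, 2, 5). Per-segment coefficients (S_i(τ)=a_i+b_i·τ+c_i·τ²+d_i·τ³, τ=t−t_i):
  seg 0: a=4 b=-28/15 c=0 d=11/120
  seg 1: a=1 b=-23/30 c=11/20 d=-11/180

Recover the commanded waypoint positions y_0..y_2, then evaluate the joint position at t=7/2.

y_0=4 y_1=1 y_2=2
S(7/2) = 141/160

y_0 = S_0(0) = a_0 = 4
y_1 = S_1(0) = a_1 = 1
y_2 = S_1(3) = 2
t_q=7/2 is in segment 1 (τ=3/2); S_1(τ)=141/160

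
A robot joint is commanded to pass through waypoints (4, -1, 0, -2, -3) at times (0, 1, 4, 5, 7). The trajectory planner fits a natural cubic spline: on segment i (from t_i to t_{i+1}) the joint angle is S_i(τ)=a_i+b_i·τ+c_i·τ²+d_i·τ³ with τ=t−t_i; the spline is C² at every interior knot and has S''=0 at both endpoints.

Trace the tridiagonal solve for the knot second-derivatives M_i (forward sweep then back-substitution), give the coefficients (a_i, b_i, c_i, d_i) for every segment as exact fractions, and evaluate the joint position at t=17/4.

Δ: Δ0=-5, Δ1=1/3, Δ2=-2, Δ3=-1/2
row 1: diag=8, rhs=32; c'=3/8, d'=4
row 2: denom=8−3·3/8=55/8; d'=(-14−3·4)/(55/8)=-208/55
row 3: denom=6−1·8/55=322/55; d'=(9−1·-208/55)/(322/55)=703/322
back: M3=703/322
back: M2=-208/55−8/55·703/322=-660/161
back: M1=4−3/8·-660/161=1783/322
M: M0=0, M1=1783/322, M2=-660/161, M3=703/322, M4=0
seg 0: a=4, c=M0/2=0, d=(M1−M0)/(6·1)=1783/1932, b=Δ0−h0·(2M0+M1)/6=-11443/1932
seg 1: a=-1, c=M1/2=1783/644, d=(M2−M1)/(6·3)=-3103/5796, b=Δ1−h1·(2M1+M2)/6=-3047/966
seg 2: a=0, c=M2/2=-330/161, d=(M3−M2)/(6·1)=289/276, b=Δ2−h2·(2M2+M3)/6=-1927/1932
seg 3: a=-2, c=M3/2=703/644, d=(M4−M3)/(6·2)=-703/3864, b=Δ3−h3·(2M3+M4)/6=-1889/966
t_q=17/4 → seg 2, τ=1/4; S=0+-1927/1932·τ+-330/161·τ²+289/276·τ³=-14883/41216

  seg 0: a=4 b=-11443/1932 c=0 d=1783/1932
  seg 1: a=-1 b=-3047/966 c=1783/644 d=-3103/5796
  seg 2: a=0 b=-1927/1932 c=-330/161 d=289/276
  seg 3: a=-2 b=-1889/966 c=703/644 d=-703/3864
S(17/4) = -14883/41216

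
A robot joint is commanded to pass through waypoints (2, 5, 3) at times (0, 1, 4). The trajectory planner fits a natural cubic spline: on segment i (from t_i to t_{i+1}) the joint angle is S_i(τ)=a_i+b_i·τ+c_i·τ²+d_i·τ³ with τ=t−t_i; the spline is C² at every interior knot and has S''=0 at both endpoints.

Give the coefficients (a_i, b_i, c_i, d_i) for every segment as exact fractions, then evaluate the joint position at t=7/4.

  seg 0: a=2 b=83/24 c=0 d=-11/24
  seg 1: a=5 b=25/12 c=-11/8 d=11/72
S(7/4) = 2997/512

Δ: Δ0=3, Δ1=-2/3
row 1: diag=8, rhs=-22; c'=3/8, d'=-11/4
back: M1=-11/4
M: M0=0, M1=-11/4, M2=0
seg 0: a=2, c=M0/2=0, d=(M1−M0)/(6·1)=-11/24, b=Δ0−h0·(2M0+M1)/6=83/24
seg 1: a=5, c=M1/2=-11/8, d=(M2−M1)/(6·3)=11/72, b=Δ1−h1·(2M1+M2)/6=25/12
t_q=7/4 → seg 1, τ=3/4; S=5+25/12·τ+-11/8·τ²+11/72·τ³=2997/512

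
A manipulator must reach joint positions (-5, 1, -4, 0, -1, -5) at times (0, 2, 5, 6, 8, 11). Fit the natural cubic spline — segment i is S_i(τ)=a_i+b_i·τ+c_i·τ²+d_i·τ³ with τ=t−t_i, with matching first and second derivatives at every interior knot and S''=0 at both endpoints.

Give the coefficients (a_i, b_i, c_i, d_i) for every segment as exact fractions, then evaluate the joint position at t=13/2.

Δ: Δ0=3, Δ1=-5/3, Δ2=4, Δ3=-1/2, Δ4=-4/3
row 1: diag=10, rhs=-28; c'=3/10, d'=-14/5
row 2: denom=8−3·3/10=71/10; d'=(34−3·-14/5)/(71/10)=424/71
row 3: denom=6−1·10/71=416/71; d'=(-27−1·424/71)/(416/71)=-2341/416
row 4: denom=10−2·71/208=969/104; d'=(-5−2·-2341/416)/(969/104)=1301/1938
back: M4=1301/1938
back: M3=-2341/416−71/208·1301/1938=-5675/969
back: M2=424/71−10/71·-5675/969=6586/969
back: M1=-14/5−3/10·6586/969=-1563/323
M: M0=0, M1=-1563/323, M2=6586/969, M3=-5675/969, M4=1301/1938, M5=0
seg 0: a=-5, c=M0/2=0, d=(M1−M0)/(6·2)=-521/1292, b=Δ0−h0·(2M0+M1)/6=1490/323
seg 1: a=1, c=M1/2=-1563/646, d=(M2−M1)/(6·3)=11275/17442, b=Δ1−h1·(2M1+M2)/6=-73/323
seg 2: a=-4, c=M2/2=3293/969, d=(M3−M2)/(6·1)=-4087/1938, b=Δ2−h2·(2M2+M3)/6=103/38
seg 3: a=0, c=M3/2=-5675/1938, d=(M4−M3)/(6·2)=4217/7752, b=Δ3−h3·(2M3+M4)/6=3082/969
seg 4: a=-1, c=M4/2=1301/3876, d=(M5−M4)/(6·3)=-1301/34884, b=Δ4−h4·(2M4+M5)/6=-1295/646
t_q=13/2 → seg 3, τ=1/2; S=0+3082/969·τ+-5675/1938·τ²+4217/7752·τ³=19147/20672

  seg 0: a=-5 b=1490/323 c=0 d=-521/1292
  seg 1: a=1 b=-73/323 c=-1563/646 d=11275/17442
  seg 2: a=-4 b=103/38 c=3293/969 d=-4087/1938
  seg 3: a=0 b=3082/969 c=-5675/1938 d=4217/7752
  seg 4: a=-1 b=-1295/646 c=1301/3876 d=-1301/34884
S(13/2) = 19147/20672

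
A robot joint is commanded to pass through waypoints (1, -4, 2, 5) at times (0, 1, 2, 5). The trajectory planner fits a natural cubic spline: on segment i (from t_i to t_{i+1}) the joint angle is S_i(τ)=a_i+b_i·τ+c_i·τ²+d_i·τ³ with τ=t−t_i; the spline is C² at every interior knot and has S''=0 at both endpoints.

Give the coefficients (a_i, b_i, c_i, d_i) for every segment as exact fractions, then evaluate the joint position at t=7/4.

  seg 0: a=1 b=-8 c=0 d=3
  seg 1: a=-4 b=1 c=9 d=-4
  seg 2: a=2 b=7 c=-3 d=1/3
S(7/4) = 1/8

Δ: Δ0=-5, Δ1=6, Δ2=1
row 1: diag=4, rhs=66; c'=1/4, d'=33/2
row 2: denom=8−1·1/4=31/4; d'=(-30−1·33/2)/(31/4)=-6
back: M2=-6
back: M1=33/2−1/4·-6=18
M: M0=0, M1=18, M2=-6, M3=0
seg 0: a=1, c=M0/2=0, d=(M1−M0)/(6·1)=3, b=Δ0−h0·(2M0+M1)/6=-8
seg 1: a=-4, c=M1/2=9, d=(M2−M1)/(6·1)=-4, b=Δ1−h1·(2M1+M2)/6=1
seg 2: a=2, c=M2/2=-3, d=(M3−M2)/(6·3)=1/3, b=Δ2−h2·(2M2+M3)/6=7
t_q=7/4 → seg 1, τ=3/4; S=-4+1·τ+9·τ²+-4·τ³=1/8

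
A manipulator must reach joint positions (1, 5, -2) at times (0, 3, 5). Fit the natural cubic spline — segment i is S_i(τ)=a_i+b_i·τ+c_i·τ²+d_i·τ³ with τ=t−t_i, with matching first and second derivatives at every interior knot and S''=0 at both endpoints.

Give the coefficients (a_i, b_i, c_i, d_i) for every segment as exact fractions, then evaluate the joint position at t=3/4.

Δ: Δ0=4/3, Δ1=-7/2
row 1: diag=10, rhs=-29; c'=1/5, d'=-29/10
back: M1=-29/10
M: M0=0, M1=-29/10, M2=0
seg 0: a=1, c=M0/2=0, d=(M1−M0)/(6·3)=-29/180, b=Δ0−h0·(2M0+M1)/6=167/60
seg 1: a=5, c=M1/2=-29/20, d=(M2−M1)/(6·2)=29/120, b=Δ1−h1·(2M1+M2)/6=-47/30
t_q=3/4 → seg 0, τ=3/4; S=1+167/60·τ+0·τ²+-29/180·τ³=773/256

  seg 0: a=1 b=167/60 c=0 d=-29/180
  seg 1: a=5 b=-47/30 c=-29/20 d=29/120
S(3/4) = 773/256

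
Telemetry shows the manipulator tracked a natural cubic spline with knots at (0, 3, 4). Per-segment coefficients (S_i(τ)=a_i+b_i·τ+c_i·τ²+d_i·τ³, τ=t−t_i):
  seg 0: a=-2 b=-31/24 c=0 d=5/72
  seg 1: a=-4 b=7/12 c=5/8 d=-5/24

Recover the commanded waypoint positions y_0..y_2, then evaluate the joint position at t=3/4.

y_0 = S_0(0) = a_0 = -2
y_1 = S_1(0) = a_1 = -4
y_2 = S_1(1) = -3
t_q=3/4 is in segment 0 (τ=3/4); S_0(τ)=-1505/512

y_0=-2 y_1=-4 y_2=-3
S(3/4) = -1505/512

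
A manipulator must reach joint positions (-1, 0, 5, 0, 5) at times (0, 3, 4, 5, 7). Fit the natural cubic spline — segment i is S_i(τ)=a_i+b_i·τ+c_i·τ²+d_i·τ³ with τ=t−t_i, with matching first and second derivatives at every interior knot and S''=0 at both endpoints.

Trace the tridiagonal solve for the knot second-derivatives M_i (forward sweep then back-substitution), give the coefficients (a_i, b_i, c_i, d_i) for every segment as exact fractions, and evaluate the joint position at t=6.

  seg 0: a=-1 b=-2791/1068 c=0 d=1049/3204
  seg 1: a=0 b=3325/534 c=1049/356 d=-4457/1068
  seg 2: a=5 b=-427/1068 c=-852/89 d=5311/1068
  seg 3: a=0 b=-2471/534 c=1903/356 d=-1903/2136
S(6) = -123/712

Δ: Δ0=1/3, Δ1=5, Δ2=-5, Δ3=5/2
row 1: diag=8, rhs=28; c'=1/8, d'=7/2
row 2: denom=4−1·1/8=31/8; d'=(-60−1·7/2)/(31/8)=-508/31
row 3: denom=6−1·8/31=178/31; d'=(45−1·-508/31)/(178/31)=1903/178
back: M3=1903/178
back: M2=-508/31−8/31·1903/178=-1704/89
back: M1=7/2−1/8·-1704/89=1049/178
M: M0=0, M1=1049/178, M2=-1704/89, M3=1903/178, M4=0
seg 0: a=-1, c=M0/2=0, d=(M1−M0)/(6·3)=1049/3204, b=Δ0−h0·(2M0+M1)/6=-2791/1068
seg 1: a=0, c=M1/2=1049/356, d=(M2−M1)/(6·1)=-4457/1068, b=Δ1−h1·(2M1+M2)/6=3325/534
seg 2: a=5, c=M2/2=-852/89, d=(M3−M2)/(6·1)=5311/1068, b=Δ2−h2·(2M2+M3)/6=-427/1068
seg 3: a=0, c=M3/2=1903/356, d=(M4−M3)/(6·2)=-1903/2136, b=Δ3−h3·(2M3+M4)/6=-2471/534
t_q=6 → seg 3, τ=1; S=0+-2471/534·τ+1903/356·τ²+-1903/2136·τ³=-123/712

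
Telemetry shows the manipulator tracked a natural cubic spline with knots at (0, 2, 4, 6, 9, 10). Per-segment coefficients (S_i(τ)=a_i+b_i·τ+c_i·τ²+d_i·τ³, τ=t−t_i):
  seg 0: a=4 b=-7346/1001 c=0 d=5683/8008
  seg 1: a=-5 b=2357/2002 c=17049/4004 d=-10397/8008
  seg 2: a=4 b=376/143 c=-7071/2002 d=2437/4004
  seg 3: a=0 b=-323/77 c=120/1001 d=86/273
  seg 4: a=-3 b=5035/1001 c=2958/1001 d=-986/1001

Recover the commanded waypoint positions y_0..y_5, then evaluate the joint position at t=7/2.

y_0 = S_0(0) = a_0 = 4
y_1 = S_1(0) = a_1 = -5
y_2 = S_2(0) = a_2 = 4
y_3 = S_3(0) = a_3 = 0
y_4 = S_4(0) = a_4 = -3
y_5 = S_4(1) = 4
t_q=7/2 is in segment 1 (τ=3/2); S_1(τ)=125861/64064

y_0=4 y_1=-5 y_2=4 y_3=0 y_4=-3 y_5=4
S(7/2) = 125861/64064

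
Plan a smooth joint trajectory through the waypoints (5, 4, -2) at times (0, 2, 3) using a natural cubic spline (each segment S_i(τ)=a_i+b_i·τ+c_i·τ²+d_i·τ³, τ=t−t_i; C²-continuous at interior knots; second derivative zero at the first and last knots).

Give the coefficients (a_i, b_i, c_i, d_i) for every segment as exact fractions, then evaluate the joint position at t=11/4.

  seg 0: a=5 b=4/3 c=0 d=-11/24
  seg 1: a=4 b=-25/6 c=-11/4 d=11/12
S(11/4) = -73/256

Δ: Δ0=-1/2, Δ1=-6
row 1: diag=6, rhs=-33; c'=1/6, d'=-11/2
back: M1=-11/2
M: M0=0, M1=-11/2, M2=0
seg 0: a=5, c=M0/2=0, d=(M1−M0)/(6·2)=-11/24, b=Δ0−h0·(2M0+M1)/6=4/3
seg 1: a=4, c=M1/2=-11/4, d=(M2−M1)/(6·1)=11/12, b=Δ1−h1·(2M1+M2)/6=-25/6
t_q=11/4 → seg 1, τ=3/4; S=4+-25/6·τ+-11/4·τ²+11/12·τ³=-73/256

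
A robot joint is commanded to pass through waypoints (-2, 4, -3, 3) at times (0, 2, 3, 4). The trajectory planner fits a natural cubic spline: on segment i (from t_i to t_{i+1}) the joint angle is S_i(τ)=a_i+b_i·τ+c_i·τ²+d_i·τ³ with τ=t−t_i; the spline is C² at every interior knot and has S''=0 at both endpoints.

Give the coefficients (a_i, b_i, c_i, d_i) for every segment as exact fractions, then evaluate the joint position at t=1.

  seg 0: a=-2 b=175/23 c=0 d=-53/46
  seg 1: a=4 b=-143/23 c=-159/23 d=141/23
  seg 2: a=-3 b=-38/23 c=264/23 d=-88/23
S(1) = 205/46

Δ: Δ0=3, Δ1=-7, Δ2=6
row 1: diag=6, rhs=-60; c'=1/6, d'=-10
row 2: denom=4−1·1/6=23/6; d'=(78−1·-10)/(23/6)=528/23
back: M2=528/23
back: M1=-10−1/6·528/23=-318/23
M: M0=0, M1=-318/23, M2=528/23, M3=0
seg 0: a=-2, c=M0/2=0, d=(M1−M0)/(6·2)=-53/46, b=Δ0−h0·(2M0+M1)/6=175/23
seg 1: a=4, c=M1/2=-159/23, d=(M2−M1)/(6·1)=141/23, b=Δ1−h1·(2M1+M2)/6=-143/23
seg 2: a=-3, c=M2/2=264/23, d=(M3−M2)/(6·1)=-88/23, b=Δ2−h2·(2M2+M3)/6=-38/23
t_q=1 → seg 0, τ=1; S=-2+175/23·τ+0·τ²+-53/46·τ³=205/46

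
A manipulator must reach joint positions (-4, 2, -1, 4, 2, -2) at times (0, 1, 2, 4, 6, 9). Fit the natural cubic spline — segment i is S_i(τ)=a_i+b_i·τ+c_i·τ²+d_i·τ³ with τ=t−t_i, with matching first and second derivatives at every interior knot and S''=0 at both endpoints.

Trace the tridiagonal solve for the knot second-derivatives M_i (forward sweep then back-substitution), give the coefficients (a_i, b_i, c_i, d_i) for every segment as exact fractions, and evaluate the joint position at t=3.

  seg 0: a=-4 b=10319/1191 c=0 d=-3173/1191
  seg 1: a=2 b=800/1191 c=-3173/397 d=5146/1191
  seg 2: a=-1 b=-2800/1191 c=1973/397 d=-12121/9528
  seg 3: a=4 b=5389/2382 c=-4229/1588 d=1229/2382
  seg 4: a=2 b=-5237/2382 c=687/1588 d=-229/4764
S(3) = 1101/3176

Δ: Δ0=6, Δ1=-3, Δ2=5/2, Δ3=-1, Δ4=-4/3
row 1: diag=4, rhs=-54; c'=1/4, d'=-27/2
row 2: denom=6−1·1/4=23/4; d'=(33−1·-27/2)/(23/4)=186/23
row 3: denom=8−2·8/23=168/23; d'=(-21−2·186/23)/(168/23)=-285/56
row 4: denom=10−2·23/84=397/42; d'=(-2−2·-285/56)/(397/42)=687/794
back: M4=687/794
back: M3=-285/56−23/84·687/794=-4229/794
back: M2=186/23−8/23·-4229/794=3946/397
back: M1=-27/2−1/4·3946/397=-6346/397
M: M0=0, M1=-6346/397, M2=3946/397, M3=-4229/794, M4=687/794, M5=0
seg 0: a=-4, c=M0/2=0, d=(M1−M0)/(6·1)=-3173/1191, b=Δ0−h0·(2M0+M1)/6=10319/1191
seg 1: a=2, c=M1/2=-3173/397, d=(M2−M1)/(6·1)=5146/1191, b=Δ1−h1·(2M1+M2)/6=800/1191
seg 2: a=-1, c=M2/2=1973/397, d=(M3−M2)/(6·2)=-12121/9528, b=Δ2−h2·(2M2+M3)/6=-2800/1191
seg 3: a=4, c=M3/2=-4229/1588, d=(M4−M3)/(6·2)=1229/2382, b=Δ3−h3·(2M3+M4)/6=5389/2382
seg 4: a=2, c=M4/2=687/1588, d=(M5−M4)/(6·3)=-229/4764, b=Δ4−h4·(2M4+M5)/6=-5237/2382
t_q=3 → seg 2, τ=1; S=-1+-2800/1191·τ+1973/397·τ²+-12121/9528·τ³=1101/3176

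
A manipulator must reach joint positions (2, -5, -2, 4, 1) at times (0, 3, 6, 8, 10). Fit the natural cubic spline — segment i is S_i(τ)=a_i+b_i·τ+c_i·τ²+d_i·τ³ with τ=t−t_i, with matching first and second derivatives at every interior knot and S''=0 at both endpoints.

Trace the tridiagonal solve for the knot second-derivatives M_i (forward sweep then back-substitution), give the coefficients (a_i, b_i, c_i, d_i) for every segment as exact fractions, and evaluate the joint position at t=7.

  seg 0: a=2 b=-499/168 c=0 d=107/1512
  seg 1: a=-5 b=-89/84 c=107/168 d=25/1512
  seg 2: a=-2 b=77/24 c=11/14 d=-299/672
  seg 3: a=4 b=85/84 c=-211/112 d=211/672
S(7) = 347/224

Δ: Δ0=-7/3, Δ1=1, Δ2=3, Δ3=-3/2
row 1: diag=12, rhs=20; c'=1/4, d'=5/3
row 2: denom=10−3·1/4=37/4; d'=(12−3·5/3)/(37/4)=28/37
row 3: denom=8−2·8/37=280/37; d'=(-27−2·28/37)/(280/37)=-211/56
back: M3=-211/56
back: M2=28/37−8/37·-211/56=11/7
back: M1=5/3−1/4·11/7=107/84
M: M0=0, M1=107/84, M2=11/7, M3=-211/56, M4=0
seg 0: a=2, c=M0/2=0, d=(M1−M0)/(6·3)=107/1512, b=Δ0−h0·(2M0+M1)/6=-499/168
seg 1: a=-5, c=M1/2=107/168, d=(M2−M1)/(6·3)=25/1512, b=Δ1−h1·(2M1+M2)/6=-89/84
seg 2: a=-2, c=M2/2=11/14, d=(M3−M2)/(6·2)=-299/672, b=Δ2−h2·(2M2+M3)/6=77/24
seg 3: a=4, c=M3/2=-211/112, d=(M4−M3)/(6·2)=211/672, b=Δ3−h3·(2M3+M4)/6=85/84
t_q=7 → seg 2, τ=1; S=-2+77/24·τ+11/14·τ²+-299/672·τ³=347/224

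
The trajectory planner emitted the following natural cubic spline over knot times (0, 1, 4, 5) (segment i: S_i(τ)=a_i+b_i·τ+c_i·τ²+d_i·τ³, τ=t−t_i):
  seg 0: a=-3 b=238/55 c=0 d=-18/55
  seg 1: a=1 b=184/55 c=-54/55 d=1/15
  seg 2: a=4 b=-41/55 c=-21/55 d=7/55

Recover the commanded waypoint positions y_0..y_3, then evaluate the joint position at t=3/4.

y_0 = S_0(0) = a_0 = -3
y_1 = S_1(0) = a_1 = 1
y_2 = S_2(0) = a_2 = 4
y_3 = S_2(1) = 3
t_q=3/4 is in segment 0 (τ=3/4); S_0(τ)=189/1760

y_0=-3 y_1=1 y_2=4 y_3=3
S(3/4) = 189/1760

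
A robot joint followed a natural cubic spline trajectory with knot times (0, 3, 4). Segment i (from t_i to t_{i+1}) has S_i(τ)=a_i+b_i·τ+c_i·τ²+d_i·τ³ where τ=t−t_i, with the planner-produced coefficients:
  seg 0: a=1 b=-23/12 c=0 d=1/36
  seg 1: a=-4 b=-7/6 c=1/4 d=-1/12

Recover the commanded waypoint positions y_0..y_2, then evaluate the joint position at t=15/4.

y_0 = S_0(0) = a_0 = 1
y_1 = S_1(0) = a_1 = -4
y_2 = S_1(1) = -5
t_q=15/4 is in segment 1 (τ=3/4); S_1(τ)=-1221/256

y_0=1 y_1=-4 y_2=-5
S(15/4) = -1221/256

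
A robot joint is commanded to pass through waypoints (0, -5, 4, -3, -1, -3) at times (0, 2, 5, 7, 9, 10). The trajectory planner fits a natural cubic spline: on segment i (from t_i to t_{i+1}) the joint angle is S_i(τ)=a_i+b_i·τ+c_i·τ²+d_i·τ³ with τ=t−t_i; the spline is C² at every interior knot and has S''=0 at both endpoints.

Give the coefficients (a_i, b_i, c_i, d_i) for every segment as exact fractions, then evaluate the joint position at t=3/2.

  seg 0: a=0 b=-8049/1882 c=0 d=418/941
  seg 1: a=-5 b=1983/1882 c=2508/941 d=-1265/1882
  seg 2: a=4 b=-1038/941 c=-6369/1882 d=8227/7528
  seg 3: a=-3 b=-2871/1882 c=11943/3764 d=-3595/3764
  seg 4: a=-1 b=-555/1882 c=-9627/3764 d=3209/3764
S(3/2) = -4626/941

Δ: Δ0=-5/2, Δ1=3, Δ2=-7/2, Δ3=1, Δ4=-2
row 1: diag=10, rhs=33; c'=3/10, d'=33/10
row 2: denom=10−3·3/10=91/10; d'=(-39−3·33/10)/(91/10)=-489/91
row 3: denom=8−2·20/91=688/91; d'=(27−2·-489/91)/(688/91)=3435/688
row 4: denom=6−2·91/344=941/172; d'=(-18−2·3435/688)/(941/172)=-9627/1882
back: M4=-9627/1882
back: M3=3435/688−91/344·-9627/1882=11943/1882
back: M2=-489/91−20/91·11943/1882=-6369/941
back: M1=33/10−3/10·-6369/941=5016/941
M: M0=0, M1=5016/941, M2=-6369/941, M3=11943/1882, M4=-9627/1882, M5=0
seg 0: a=0, c=M0/2=0, d=(M1−M0)/(6·2)=418/941, b=Δ0−h0·(2M0+M1)/6=-8049/1882
seg 1: a=-5, c=M1/2=2508/941, d=(M2−M1)/(6·3)=-1265/1882, b=Δ1−h1·(2M1+M2)/6=1983/1882
seg 2: a=4, c=M2/2=-6369/1882, d=(M3−M2)/(6·2)=8227/7528, b=Δ2−h2·(2M2+M3)/6=-1038/941
seg 3: a=-3, c=M3/2=11943/3764, d=(M4−M3)/(6·2)=-3595/3764, b=Δ3−h3·(2M3+M4)/6=-2871/1882
seg 4: a=-1, c=M4/2=-9627/3764, d=(M5−M4)/(6·1)=3209/3764, b=Δ4−h4·(2M4+M5)/6=-555/1882
t_q=3/2 → seg 0, τ=3/2; S=0+-8049/1882·τ+0·τ²+418/941·τ³=-4626/941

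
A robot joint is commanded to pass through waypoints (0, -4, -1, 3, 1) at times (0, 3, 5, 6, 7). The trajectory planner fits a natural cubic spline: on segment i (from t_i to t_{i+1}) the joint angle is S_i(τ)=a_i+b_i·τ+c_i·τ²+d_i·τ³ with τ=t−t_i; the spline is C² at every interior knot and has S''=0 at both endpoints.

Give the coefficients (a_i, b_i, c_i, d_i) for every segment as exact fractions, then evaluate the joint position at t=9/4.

Δ: Δ0=-4/3, Δ1=3/2, Δ2=4, Δ3=-2
row 1: diag=10, rhs=17; c'=1/5, d'=17/10
row 2: denom=6−2·1/5=28/5; d'=(15−2·17/10)/(28/5)=29/14
row 3: denom=4−1·5/28=107/28; d'=(-36−1·29/14)/(107/28)=-1066/107
back: M3=-1066/107
back: M2=29/14−5/28·-1066/107=412/107
back: M1=17/10−1/5·412/107=199/214
M: M0=0, M1=199/214, M2=412/107, M3=-1066/107, M4=0
seg 0: a=0, c=M0/2=0, d=(M1−M0)/(6·3)=199/3852, b=Δ0−h0·(2M0+M1)/6=-2309/1284
seg 1: a=-4, c=M1/2=199/428, d=(M2−M1)/(6·2)=625/2568, b=Δ1−h1·(2M1+M2)/6=-259/642
seg 2: a=-1, c=M2/2=206/107, d=(M3−M2)/(6·1)=-739/321, b=Δ2−h2·(2M2+M3)/6=1405/321
seg 3: a=3, c=M3/2=-533/107, d=(M4−M3)/(6·1)=533/321, b=Δ3−h3·(2M3+M4)/6=424/321
t_q=9/4 → seg 0, τ=9/4; S=0+-2309/1284·τ+0·τ²+199/3852·τ³=-94713/27392

  seg 0: a=0 b=-2309/1284 c=0 d=199/3852
  seg 1: a=-4 b=-259/642 c=199/428 d=625/2568
  seg 2: a=-1 b=1405/321 c=206/107 d=-739/321
  seg 3: a=3 b=424/321 c=-533/107 d=533/321
S(9/4) = -94713/27392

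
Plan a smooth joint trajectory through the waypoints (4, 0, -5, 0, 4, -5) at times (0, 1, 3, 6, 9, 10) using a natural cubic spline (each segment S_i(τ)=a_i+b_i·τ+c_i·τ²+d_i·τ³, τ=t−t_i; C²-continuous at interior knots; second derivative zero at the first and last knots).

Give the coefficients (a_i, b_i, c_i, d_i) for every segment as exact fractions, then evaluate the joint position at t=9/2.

  seg 0: a=4 b=-3067/740 c=0 d=107/740
  seg 1: a=0 b=-1373/370 c=321/740 d=127/1480
  seg 2: a=-5 b=-35/37 c=351/370 d=-7/270
  seg 3: a=0 b=1497/370 c=397/555 d=-5393/9990
  seg 4: a=4 b=-1154/185 c=-1533/370 d=511/370
S(9/2) = -12941/2960

Δ: Δ0=-4, Δ1=-5/2, Δ2=5/3, Δ3=4/3, Δ4=-9
row 1: diag=6, rhs=9; c'=1/3, d'=3/2
row 2: denom=10−2·1/3=28/3; d'=(25−2·3/2)/(28/3)=33/14
row 3: denom=12−3·9/28=309/28; d'=(-2−3·33/14)/(309/28)=-254/309
row 4: denom=8−3·28/103=740/103; d'=(-62−3·-254/309)/(740/103)=-1533/185
back: M4=-1533/185
back: M3=-254/309−28/103·-1533/185=794/555
back: M2=33/14−9/28·794/555=351/185
back: M1=3/2−1/3·351/185=321/370
M: M0=0, M1=321/370, M2=351/185, M3=794/555, M4=-1533/185, M5=0
seg 0: a=4, c=M0/2=0, d=(M1−M0)/(6·1)=107/740, b=Δ0−h0·(2M0+M1)/6=-3067/740
seg 1: a=0, c=M1/2=321/740, d=(M2−M1)/(6·2)=127/1480, b=Δ1−h1·(2M1+M2)/6=-1373/370
seg 2: a=-5, c=M2/2=351/370, d=(M3−M2)/(6·3)=-7/270, b=Δ2−h2·(2M2+M3)/6=-35/37
seg 3: a=0, c=M3/2=397/555, d=(M4−M3)/(6·3)=-5393/9990, b=Δ3−h3·(2M3+M4)/6=1497/370
seg 4: a=4, c=M4/2=-1533/370, d=(M5−M4)/(6·1)=511/370, b=Δ4−h4·(2M4+M5)/6=-1154/185
t_q=9/2 → seg 2, τ=3/2; S=-5+-35/37·τ+351/370·τ²+-7/270·τ³=-12941/2960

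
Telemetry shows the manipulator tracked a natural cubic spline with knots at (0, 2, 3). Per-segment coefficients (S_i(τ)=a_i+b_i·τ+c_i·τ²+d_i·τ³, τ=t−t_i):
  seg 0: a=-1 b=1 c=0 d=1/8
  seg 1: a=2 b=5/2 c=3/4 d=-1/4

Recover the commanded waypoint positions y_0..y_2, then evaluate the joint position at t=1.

y_0 = S_0(0) = a_0 = -1
y_1 = S_1(0) = a_1 = 2
y_2 = S_1(1) = 5
t_q=1 is in segment 0 (τ=1); S_0(τ)=1/8

y_0=-1 y_1=2 y_2=5
S(1) = 1/8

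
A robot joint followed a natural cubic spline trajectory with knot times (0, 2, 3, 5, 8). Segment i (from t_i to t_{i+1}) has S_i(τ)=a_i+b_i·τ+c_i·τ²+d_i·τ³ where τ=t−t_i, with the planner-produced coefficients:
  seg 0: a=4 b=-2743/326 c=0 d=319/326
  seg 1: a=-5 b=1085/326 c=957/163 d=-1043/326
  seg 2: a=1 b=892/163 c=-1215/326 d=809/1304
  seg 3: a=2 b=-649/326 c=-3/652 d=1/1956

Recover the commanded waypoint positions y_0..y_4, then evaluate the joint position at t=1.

y_0=4 y_1=-5 y_2=1 y_3=2 y_4=-4
S(1) = -560/163

y_0 = S_0(0) = a_0 = 4
y_1 = S_1(0) = a_1 = -5
y_2 = S_2(0) = a_2 = 1
y_3 = S_3(0) = a_3 = 2
y_4 = S_3(3) = -4
t_q=1 is in segment 0 (τ=1); S_0(τ)=-560/163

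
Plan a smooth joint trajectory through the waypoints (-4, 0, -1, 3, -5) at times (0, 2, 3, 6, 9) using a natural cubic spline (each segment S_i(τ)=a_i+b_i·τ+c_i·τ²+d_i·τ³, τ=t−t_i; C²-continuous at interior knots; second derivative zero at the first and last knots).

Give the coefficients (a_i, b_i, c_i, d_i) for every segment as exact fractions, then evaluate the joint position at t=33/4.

  seg 0: a=-4 b=811/255 c=0 d=-301/1020
  seg 1: a=0 b=-92/255 c=-301/170 d=577/510
  seg 2: a=-1 b=-259/510 c=138/85 d=-103/306
  seg 3: a=3 b=37/255 c=-239/170 d=239/1530
S(33/4) = -4377/2176

Δ: Δ0=2, Δ1=-1, Δ2=4/3, Δ3=-8/3
row 1: diag=6, rhs=-18; c'=1/6, d'=-3
row 2: denom=8−1·1/6=47/6; d'=(14−1·-3)/(47/6)=102/47
row 3: denom=12−3·18/47=510/47; d'=(-24−3·102/47)/(510/47)=-239/85
back: M3=-239/85
back: M2=102/47−18/47·-239/85=276/85
back: M1=-3−1/6·276/85=-301/85
M: M0=0, M1=-301/85, M2=276/85, M3=-239/85, M4=0
seg 0: a=-4, c=M0/2=0, d=(M1−M0)/(6·2)=-301/1020, b=Δ0−h0·(2M0+M1)/6=811/255
seg 1: a=0, c=M1/2=-301/170, d=(M2−M1)/(6·1)=577/510, b=Δ1−h1·(2M1+M2)/6=-92/255
seg 2: a=-1, c=M2/2=138/85, d=(M3−M2)/(6·3)=-103/306, b=Δ2−h2·(2M2+M3)/6=-259/510
seg 3: a=3, c=M3/2=-239/170, d=(M4−M3)/(6·3)=239/1530, b=Δ3−h3·(2M3+M4)/6=37/255
t_q=33/4 → seg 3, τ=9/4; S=3+37/255·τ+-239/170·τ²+239/1530·τ³=-4377/2176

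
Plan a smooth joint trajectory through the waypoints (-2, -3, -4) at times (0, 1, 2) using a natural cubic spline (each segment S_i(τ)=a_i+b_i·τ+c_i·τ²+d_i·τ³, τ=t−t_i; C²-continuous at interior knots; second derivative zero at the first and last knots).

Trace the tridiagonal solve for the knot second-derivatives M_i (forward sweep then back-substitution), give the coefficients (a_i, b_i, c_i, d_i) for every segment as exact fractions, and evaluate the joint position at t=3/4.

  seg 0: a=-2 b=-1 c=0 d=0
  seg 1: a=-3 b=-1 c=0 d=0
S(3/4) = -11/4

Δ: Δ0=-1, Δ1=-1
row 1: diag=4, rhs=0; c'=1/4, d'=0
back: M1=0
M: M0=0, M1=0, M2=0
seg 0: a=-2, c=M0/2=0, d=(M1−M0)/(6·1)=0, b=Δ0−h0·(2M0+M1)/6=-1
seg 1: a=-3, c=M1/2=0, d=(M2−M1)/(6·1)=0, b=Δ1−h1·(2M1+M2)/6=-1
t_q=3/4 → seg 0, τ=3/4; S=-2+-1·τ+0·τ²+0·τ³=-11/4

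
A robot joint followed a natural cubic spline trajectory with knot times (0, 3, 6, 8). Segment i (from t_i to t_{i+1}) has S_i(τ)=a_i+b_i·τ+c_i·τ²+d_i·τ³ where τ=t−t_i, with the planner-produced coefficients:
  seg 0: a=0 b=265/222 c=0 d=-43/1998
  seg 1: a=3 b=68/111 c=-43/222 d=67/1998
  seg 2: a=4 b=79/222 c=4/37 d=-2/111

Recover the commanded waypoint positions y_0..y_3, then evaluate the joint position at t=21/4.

y_0=0 y_1=3 y_2=4 y_3=5
S(21/4) = 17901/4736

y_0 = S_0(0) = a_0 = 0
y_1 = S_1(0) = a_1 = 3
y_2 = S_2(0) = a_2 = 4
y_3 = S_2(2) = 5
t_q=21/4 is in segment 1 (τ=9/4); S_1(τ)=17901/4736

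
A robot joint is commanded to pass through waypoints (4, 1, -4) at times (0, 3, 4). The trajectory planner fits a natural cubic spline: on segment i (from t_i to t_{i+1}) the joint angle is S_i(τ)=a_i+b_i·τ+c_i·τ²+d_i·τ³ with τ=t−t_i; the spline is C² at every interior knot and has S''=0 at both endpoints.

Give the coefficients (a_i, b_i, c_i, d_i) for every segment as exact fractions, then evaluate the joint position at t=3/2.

  seg 0: a=4 b=1/2 c=0 d=-1/6
  seg 1: a=1 b=-4 c=-3/2 d=1/2
S(3/2) = 67/16

Δ: Δ0=-1, Δ1=-5
row 1: diag=8, rhs=-24; c'=1/8, d'=-3
back: M1=-3
M: M0=0, M1=-3, M2=0
seg 0: a=4, c=M0/2=0, d=(M1−M0)/(6·3)=-1/6, b=Δ0−h0·(2M0+M1)/6=1/2
seg 1: a=1, c=M1/2=-3/2, d=(M2−M1)/(6·1)=1/2, b=Δ1−h1·(2M1+M2)/6=-4
t_q=3/2 → seg 0, τ=3/2; S=4+1/2·τ+0·τ²+-1/6·τ³=67/16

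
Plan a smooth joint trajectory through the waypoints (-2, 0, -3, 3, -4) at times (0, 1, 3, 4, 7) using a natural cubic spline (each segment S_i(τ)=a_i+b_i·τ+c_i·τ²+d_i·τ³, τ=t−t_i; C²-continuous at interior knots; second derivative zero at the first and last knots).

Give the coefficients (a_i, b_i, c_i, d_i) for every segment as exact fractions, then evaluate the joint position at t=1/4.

  seg 0: a=-2 b=4807/1500 c=0 d=-1807/1500
  seg 1: a=0 b=-307/750 c=-1807/500 d=4603/3000
  seg 2: a=-3 b=266/75 c=699/125 d=-1177/375
  seg 3: a=3 b=1993/375 c=-478/125 d=478/1125
S(1/4) = -7793/6400

Δ: Δ0=2, Δ1=-3/2, Δ2=6, Δ3=-7/3
row 1: diag=6, rhs=-21; c'=1/3, d'=-7/2
row 2: denom=6−2·1/3=16/3; d'=(45−2·-7/2)/(16/3)=39/4
row 3: denom=8−1·3/16=125/16; d'=(-50−1·39/4)/(125/16)=-956/125
back: M3=-956/125
back: M2=39/4−3/16·-956/125=1398/125
back: M1=-7/2−1/3·1398/125=-1807/250
M: M0=0, M1=-1807/250, M2=1398/125, M3=-956/125, M4=0
seg 0: a=-2, c=M0/2=0, d=(M1−M0)/(6·1)=-1807/1500, b=Δ0−h0·(2M0+M1)/6=4807/1500
seg 1: a=0, c=M1/2=-1807/500, d=(M2−M1)/(6·2)=4603/3000, b=Δ1−h1·(2M1+M2)/6=-307/750
seg 2: a=-3, c=M2/2=699/125, d=(M3−M2)/(6·1)=-1177/375, b=Δ2−h2·(2M2+M3)/6=266/75
seg 3: a=3, c=M3/2=-478/125, d=(M4−M3)/(6·3)=478/1125, b=Δ3−h3·(2M3+M4)/6=1993/375
t_q=1/4 → seg 0, τ=1/4; S=-2+4807/1500·τ+0·τ²+-1807/1500·τ³=-7793/6400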